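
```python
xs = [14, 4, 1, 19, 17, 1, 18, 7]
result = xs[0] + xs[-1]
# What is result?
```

xs has length 8. xs[0] = 14.
xs has length 8. Negative index -1 maps to positive index 8 + (-1) = 7. xs[7] = 7.
Sum: 14 + 7 = 21.

21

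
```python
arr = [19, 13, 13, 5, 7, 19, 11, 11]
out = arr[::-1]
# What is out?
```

arr has length 8. The slice arr[::-1] selects indices [7, 6, 5, 4, 3, 2, 1, 0] (7->11, 6->11, 5->19, 4->7, 3->5, 2->13, 1->13, 0->19), giving [11, 11, 19, 7, 5, 13, 13, 19].

[11, 11, 19, 7, 5, 13, 13, 19]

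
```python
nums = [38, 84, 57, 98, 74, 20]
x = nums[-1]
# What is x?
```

nums has length 6. Negative index -1 maps to positive index 6 + (-1) = 5. nums[5] = 20.

20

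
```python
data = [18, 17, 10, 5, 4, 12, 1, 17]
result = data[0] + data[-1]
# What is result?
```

data has length 8. data[0] = 18.
data has length 8. Negative index -1 maps to positive index 8 + (-1) = 7. data[7] = 17.
Sum: 18 + 17 = 35.

35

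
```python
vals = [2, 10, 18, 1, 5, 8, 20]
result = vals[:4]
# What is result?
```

vals has length 7. The slice vals[:4] selects indices [0, 1, 2, 3] (0->2, 1->10, 2->18, 3->1), giving [2, 10, 18, 1].

[2, 10, 18, 1]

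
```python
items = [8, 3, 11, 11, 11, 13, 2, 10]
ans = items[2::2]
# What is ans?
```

items has length 8. The slice items[2::2] selects indices [2, 4, 6] (2->11, 4->11, 6->2), giving [11, 11, 2].

[11, 11, 2]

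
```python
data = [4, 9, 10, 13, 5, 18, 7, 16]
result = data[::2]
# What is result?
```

data has length 8. The slice data[::2] selects indices [0, 2, 4, 6] (0->4, 2->10, 4->5, 6->7), giving [4, 10, 5, 7].

[4, 10, 5, 7]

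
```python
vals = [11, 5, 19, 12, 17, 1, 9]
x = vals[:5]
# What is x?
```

vals has length 7. The slice vals[:5] selects indices [0, 1, 2, 3, 4] (0->11, 1->5, 2->19, 3->12, 4->17), giving [11, 5, 19, 12, 17].

[11, 5, 19, 12, 17]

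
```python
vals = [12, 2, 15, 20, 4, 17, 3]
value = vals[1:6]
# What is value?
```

vals has length 7. The slice vals[1:6] selects indices [1, 2, 3, 4, 5] (1->2, 2->15, 3->20, 4->4, 5->17), giving [2, 15, 20, 4, 17].

[2, 15, 20, 4, 17]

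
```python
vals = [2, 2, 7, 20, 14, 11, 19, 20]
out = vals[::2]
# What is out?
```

vals has length 8. The slice vals[::2] selects indices [0, 2, 4, 6] (0->2, 2->7, 4->14, 6->19), giving [2, 7, 14, 19].

[2, 7, 14, 19]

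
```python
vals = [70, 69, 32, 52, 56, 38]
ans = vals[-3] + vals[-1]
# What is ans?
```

vals has length 6. Negative index -3 maps to positive index 6 + (-3) = 3. vals[3] = 52.
vals has length 6. Negative index -1 maps to positive index 6 + (-1) = 5. vals[5] = 38.
Sum: 52 + 38 = 90.

90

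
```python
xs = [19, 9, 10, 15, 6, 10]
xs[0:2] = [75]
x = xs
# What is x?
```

xs starts as [19, 9, 10, 15, 6, 10] (length 6). The slice xs[0:2] covers indices [0, 1] with values [19, 9]. Replacing that slice with [75] (different length) produces [75, 10, 15, 6, 10].

[75, 10, 15, 6, 10]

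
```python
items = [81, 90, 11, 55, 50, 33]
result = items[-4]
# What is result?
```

items has length 6. Negative index -4 maps to positive index 6 + (-4) = 2. items[2] = 11.

11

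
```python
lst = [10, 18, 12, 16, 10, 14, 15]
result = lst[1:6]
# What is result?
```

lst has length 7. The slice lst[1:6] selects indices [1, 2, 3, 4, 5] (1->18, 2->12, 3->16, 4->10, 5->14), giving [18, 12, 16, 10, 14].

[18, 12, 16, 10, 14]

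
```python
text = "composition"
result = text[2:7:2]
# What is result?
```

text has length 11. The slice text[2:7:2] selects indices [2, 4, 6] (2->'m', 4->'o', 6->'i'), giving 'moi'.

'moi'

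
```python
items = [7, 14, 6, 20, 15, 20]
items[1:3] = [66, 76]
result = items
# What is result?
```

items starts as [7, 14, 6, 20, 15, 20] (length 6). The slice items[1:3] covers indices [1, 2] with values [14, 6]. Replacing that slice with [66, 76] (same length) produces [7, 66, 76, 20, 15, 20].

[7, 66, 76, 20, 15, 20]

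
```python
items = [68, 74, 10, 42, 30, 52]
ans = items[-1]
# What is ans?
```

items has length 6. Negative index -1 maps to positive index 6 + (-1) = 5. items[5] = 52.

52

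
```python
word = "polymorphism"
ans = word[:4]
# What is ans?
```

word has length 12. The slice word[:4] selects indices [0, 1, 2, 3] (0->'p', 1->'o', 2->'l', 3->'y'), giving 'poly'.

'poly'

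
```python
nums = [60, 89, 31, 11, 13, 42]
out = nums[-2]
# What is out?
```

nums has length 6. Negative index -2 maps to positive index 6 + (-2) = 4. nums[4] = 13.

13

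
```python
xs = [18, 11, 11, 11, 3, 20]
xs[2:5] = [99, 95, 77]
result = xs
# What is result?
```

xs starts as [18, 11, 11, 11, 3, 20] (length 6). The slice xs[2:5] covers indices [2, 3, 4] with values [11, 11, 3]. Replacing that slice with [99, 95, 77] (same length) produces [18, 11, 99, 95, 77, 20].

[18, 11, 99, 95, 77, 20]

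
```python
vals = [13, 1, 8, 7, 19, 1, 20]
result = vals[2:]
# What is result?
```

vals has length 7. The slice vals[2:] selects indices [2, 3, 4, 5, 6] (2->8, 3->7, 4->19, 5->1, 6->20), giving [8, 7, 19, 1, 20].

[8, 7, 19, 1, 20]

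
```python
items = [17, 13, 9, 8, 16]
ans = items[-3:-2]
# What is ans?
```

items has length 5. The slice items[-3:-2] selects indices [2] (2->9), giving [9].

[9]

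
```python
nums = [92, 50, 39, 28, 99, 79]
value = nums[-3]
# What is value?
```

nums has length 6. Negative index -3 maps to positive index 6 + (-3) = 3. nums[3] = 28.

28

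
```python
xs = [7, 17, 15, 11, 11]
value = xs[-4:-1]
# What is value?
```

xs has length 5. The slice xs[-4:-1] selects indices [1, 2, 3] (1->17, 2->15, 3->11), giving [17, 15, 11].

[17, 15, 11]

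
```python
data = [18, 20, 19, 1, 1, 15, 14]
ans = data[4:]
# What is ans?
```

data has length 7. The slice data[4:] selects indices [4, 5, 6] (4->1, 5->15, 6->14), giving [1, 15, 14].

[1, 15, 14]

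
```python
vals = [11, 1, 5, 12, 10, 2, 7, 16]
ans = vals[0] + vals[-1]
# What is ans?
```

vals has length 8. vals[0] = 11.
vals has length 8. Negative index -1 maps to positive index 8 + (-1) = 7. vals[7] = 16.
Sum: 11 + 16 = 27.

27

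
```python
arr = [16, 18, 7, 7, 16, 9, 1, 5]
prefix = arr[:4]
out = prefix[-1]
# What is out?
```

arr has length 8. The slice arr[:4] selects indices [0, 1, 2, 3] (0->16, 1->18, 2->7, 3->7), giving [16, 18, 7, 7]. So prefix = [16, 18, 7, 7]. Then prefix[-1] = 7.

7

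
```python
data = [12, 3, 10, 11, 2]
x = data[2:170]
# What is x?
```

data has length 5. The slice data[2:170] selects indices [2, 3, 4] (2->10, 3->11, 4->2), giving [10, 11, 2].

[10, 11, 2]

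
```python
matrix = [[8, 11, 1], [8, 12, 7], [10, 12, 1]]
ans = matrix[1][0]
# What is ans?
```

matrix[1] = [8, 12, 7]. Taking column 0 of that row yields 8.

8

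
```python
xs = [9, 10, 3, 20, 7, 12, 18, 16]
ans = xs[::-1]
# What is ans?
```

xs has length 8. The slice xs[::-1] selects indices [7, 6, 5, 4, 3, 2, 1, 0] (7->16, 6->18, 5->12, 4->7, 3->20, 2->3, 1->10, 0->9), giving [16, 18, 12, 7, 20, 3, 10, 9].

[16, 18, 12, 7, 20, 3, 10, 9]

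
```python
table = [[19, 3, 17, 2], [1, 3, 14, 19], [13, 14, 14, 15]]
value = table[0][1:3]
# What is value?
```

table[0] = [19, 3, 17, 2]. table[0] has length 4. The slice table[0][1:3] selects indices [1, 2] (1->3, 2->17), giving [3, 17].

[3, 17]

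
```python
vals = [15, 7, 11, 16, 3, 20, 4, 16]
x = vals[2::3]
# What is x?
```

vals has length 8. The slice vals[2::3] selects indices [2, 5] (2->11, 5->20), giving [11, 20].

[11, 20]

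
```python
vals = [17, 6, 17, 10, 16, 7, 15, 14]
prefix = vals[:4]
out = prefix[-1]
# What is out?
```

vals has length 8. The slice vals[:4] selects indices [0, 1, 2, 3] (0->17, 1->6, 2->17, 3->10), giving [17, 6, 17, 10]. So prefix = [17, 6, 17, 10]. Then prefix[-1] = 10.

10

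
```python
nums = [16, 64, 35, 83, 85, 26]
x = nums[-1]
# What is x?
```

nums has length 6. Negative index -1 maps to positive index 6 + (-1) = 5. nums[5] = 26.

26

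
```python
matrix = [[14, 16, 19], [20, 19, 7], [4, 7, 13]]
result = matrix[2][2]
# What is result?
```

matrix[2] = [4, 7, 13]. Taking column 2 of that row yields 13.

13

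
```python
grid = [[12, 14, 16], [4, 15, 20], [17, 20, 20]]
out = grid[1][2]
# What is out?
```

grid[1] = [4, 15, 20]. Taking column 2 of that row yields 20.

20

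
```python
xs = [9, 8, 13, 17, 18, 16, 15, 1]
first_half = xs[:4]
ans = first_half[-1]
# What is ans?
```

xs has length 8. The slice xs[:4] selects indices [0, 1, 2, 3] (0->9, 1->8, 2->13, 3->17), giving [9, 8, 13, 17]. So first_half = [9, 8, 13, 17]. Then first_half[-1] = 17.

17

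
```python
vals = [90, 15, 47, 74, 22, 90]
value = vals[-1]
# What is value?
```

vals has length 6. Negative index -1 maps to positive index 6 + (-1) = 5. vals[5] = 90.

90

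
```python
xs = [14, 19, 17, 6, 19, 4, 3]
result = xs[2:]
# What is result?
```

xs has length 7. The slice xs[2:] selects indices [2, 3, 4, 5, 6] (2->17, 3->6, 4->19, 5->4, 6->3), giving [17, 6, 19, 4, 3].

[17, 6, 19, 4, 3]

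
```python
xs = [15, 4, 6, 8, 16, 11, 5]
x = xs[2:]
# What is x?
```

xs has length 7. The slice xs[2:] selects indices [2, 3, 4, 5, 6] (2->6, 3->8, 4->16, 5->11, 6->5), giving [6, 8, 16, 11, 5].

[6, 8, 16, 11, 5]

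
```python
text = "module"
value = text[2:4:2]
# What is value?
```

text has length 6. The slice text[2:4:2] selects indices [2] (2->'d'), giving 'd'.

'd'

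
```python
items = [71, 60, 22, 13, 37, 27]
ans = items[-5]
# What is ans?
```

items has length 6. Negative index -5 maps to positive index 6 + (-5) = 1. items[1] = 60.

60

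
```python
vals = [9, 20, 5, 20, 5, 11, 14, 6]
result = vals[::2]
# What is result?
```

vals has length 8. The slice vals[::2] selects indices [0, 2, 4, 6] (0->9, 2->5, 4->5, 6->14), giving [9, 5, 5, 14].

[9, 5, 5, 14]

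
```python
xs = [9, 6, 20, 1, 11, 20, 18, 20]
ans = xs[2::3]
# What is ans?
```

xs has length 8. The slice xs[2::3] selects indices [2, 5] (2->20, 5->20), giving [20, 20].

[20, 20]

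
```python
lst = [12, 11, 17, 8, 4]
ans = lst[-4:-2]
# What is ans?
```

lst has length 5. The slice lst[-4:-2] selects indices [1, 2] (1->11, 2->17), giving [11, 17].

[11, 17]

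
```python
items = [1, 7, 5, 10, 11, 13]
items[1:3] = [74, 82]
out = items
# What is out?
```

items starts as [1, 7, 5, 10, 11, 13] (length 6). The slice items[1:3] covers indices [1, 2] with values [7, 5]. Replacing that slice with [74, 82] (same length) produces [1, 74, 82, 10, 11, 13].

[1, 74, 82, 10, 11, 13]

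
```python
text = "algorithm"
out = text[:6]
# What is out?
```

text has length 9. The slice text[:6] selects indices [0, 1, 2, 3, 4, 5] (0->'a', 1->'l', 2->'g', 3->'o', 4->'r', 5->'i'), giving 'algori'.

'algori'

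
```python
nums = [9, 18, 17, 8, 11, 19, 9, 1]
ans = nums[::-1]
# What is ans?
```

nums has length 8. The slice nums[::-1] selects indices [7, 6, 5, 4, 3, 2, 1, 0] (7->1, 6->9, 5->19, 4->11, 3->8, 2->17, 1->18, 0->9), giving [1, 9, 19, 11, 8, 17, 18, 9].

[1, 9, 19, 11, 8, 17, 18, 9]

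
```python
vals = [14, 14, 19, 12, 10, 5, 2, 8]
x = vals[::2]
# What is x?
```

vals has length 8. The slice vals[::2] selects indices [0, 2, 4, 6] (0->14, 2->19, 4->10, 6->2), giving [14, 19, 10, 2].

[14, 19, 10, 2]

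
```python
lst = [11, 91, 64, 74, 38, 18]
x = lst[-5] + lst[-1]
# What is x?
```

lst has length 6. Negative index -5 maps to positive index 6 + (-5) = 1. lst[1] = 91.
lst has length 6. Negative index -1 maps to positive index 6 + (-1) = 5. lst[5] = 18.
Sum: 91 + 18 = 109.

109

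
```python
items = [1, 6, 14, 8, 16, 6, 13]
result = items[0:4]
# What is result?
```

items has length 7. The slice items[0:4] selects indices [0, 1, 2, 3] (0->1, 1->6, 2->14, 3->8), giving [1, 6, 14, 8].

[1, 6, 14, 8]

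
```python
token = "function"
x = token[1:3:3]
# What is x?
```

token has length 8. The slice token[1:3:3] selects indices [1] (1->'u'), giving 'u'.

'u'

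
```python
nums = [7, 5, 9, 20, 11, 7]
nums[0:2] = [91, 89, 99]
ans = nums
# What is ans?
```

nums starts as [7, 5, 9, 20, 11, 7] (length 6). The slice nums[0:2] covers indices [0, 1] with values [7, 5]. Replacing that slice with [91, 89, 99] (different length) produces [91, 89, 99, 9, 20, 11, 7].

[91, 89, 99, 9, 20, 11, 7]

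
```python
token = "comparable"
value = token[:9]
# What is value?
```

token has length 10. The slice token[:9] selects indices [0, 1, 2, 3, 4, 5, 6, 7, 8] (0->'c', 1->'o', 2->'m', 3->'p', 4->'a', 5->'r', 6->'a', 7->'b', 8->'l'), giving 'comparabl'.

'comparabl'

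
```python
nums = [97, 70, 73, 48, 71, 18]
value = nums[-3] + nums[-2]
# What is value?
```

nums has length 6. Negative index -3 maps to positive index 6 + (-3) = 3. nums[3] = 48.
nums has length 6. Negative index -2 maps to positive index 6 + (-2) = 4. nums[4] = 71.
Sum: 48 + 71 = 119.

119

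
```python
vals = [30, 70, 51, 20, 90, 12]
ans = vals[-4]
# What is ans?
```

vals has length 6. Negative index -4 maps to positive index 6 + (-4) = 2. vals[2] = 51.

51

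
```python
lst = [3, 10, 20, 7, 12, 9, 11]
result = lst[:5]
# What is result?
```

lst has length 7. The slice lst[:5] selects indices [0, 1, 2, 3, 4] (0->3, 1->10, 2->20, 3->7, 4->12), giving [3, 10, 20, 7, 12].

[3, 10, 20, 7, 12]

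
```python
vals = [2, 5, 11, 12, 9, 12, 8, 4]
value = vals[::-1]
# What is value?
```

vals has length 8. The slice vals[::-1] selects indices [7, 6, 5, 4, 3, 2, 1, 0] (7->4, 6->8, 5->12, 4->9, 3->12, 2->11, 1->5, 0->2), giving [4, 8, 12, 9, 12, 11, 5, 2].

[4, 8, 12, 9, 12, 11, 5, 2]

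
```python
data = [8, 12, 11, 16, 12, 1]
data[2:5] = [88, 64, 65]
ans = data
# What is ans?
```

data starts as [8, 12, 11, 16, 12, 1] (length 6). The slice data[2:5] covers indices [2, 3, 4] with values [11, 16, 12]. Replacing that slice with [88, 64, 65] (same length) produces [8, 12, 88, 64, 65, 1].

[8, 12, 88, 64, 65, 1]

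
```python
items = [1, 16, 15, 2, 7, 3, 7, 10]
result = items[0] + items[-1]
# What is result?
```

items has length 8. items[0] = 1.
items has length 8. Negative index -1 maps to positive index 8 + (-1) = 7. items[7] = 10.
Sum: 1 + 10 = 11.

11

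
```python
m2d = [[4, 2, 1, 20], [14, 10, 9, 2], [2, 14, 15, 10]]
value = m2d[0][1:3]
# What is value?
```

m2d[0] = [4, 2, 1, 20]. m2d[0] has length 4. The slice m2d[0][1:3] selects indices [1, 2] (1->2, 2->1), giving [2, 1].

[2, 1]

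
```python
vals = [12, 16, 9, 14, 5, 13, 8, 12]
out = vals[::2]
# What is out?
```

vals has length 8. The slice vals[::2] selects indices [0, 2, 4, 6] (0->12, 2->9, 4->5, 6->8), giving [12, 9, 5, 8].

[12, 9, 5, 8]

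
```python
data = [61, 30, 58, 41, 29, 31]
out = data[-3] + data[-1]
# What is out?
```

data has length 6. Negative index -3 maps to positive index 6 + (-3) = 3. data[3] = 41.
data has length 6. Negative index -1 maps to positive index 6 + (-1) = 5. data[5] = 31.
Sum: 41 + 31 = 72.

72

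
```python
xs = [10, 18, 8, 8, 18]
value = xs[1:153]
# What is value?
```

xs has length 5. The slice xs[1:153] selects indices [1, 2, 3, 4] (1->18, 2->8, 3->8, 4->18), giving [18, 8, 8, 18].

[18, 8, 8, 18]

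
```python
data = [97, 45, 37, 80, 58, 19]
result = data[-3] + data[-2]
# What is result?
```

data has length 6. Negative index -3 maps to positive index 6 + (-3) = 3. data[3] = 80.
data has length 6. Negative index -2 maps to positive index 6 + (-2) = 4. data[4] = 58.
Sum: 80 + 58 = 138.

138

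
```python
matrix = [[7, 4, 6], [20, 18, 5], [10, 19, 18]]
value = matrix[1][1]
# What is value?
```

matrix[1] = [20, 18, 5]. Taking column 1 of that row yields 18.

18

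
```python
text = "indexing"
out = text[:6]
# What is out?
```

text has length 8. The slice text[:6] selects indices [0, 1, 2, 3, 4, 5] (0->'i', 1->'n', 2->'d', 3->'e', 4->'x', 5->'i'), giving 'indexi'.

'indexi'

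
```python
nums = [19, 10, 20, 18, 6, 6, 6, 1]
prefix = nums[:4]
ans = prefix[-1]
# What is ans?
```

nums has length 8. The slice nums[:4] selects indices [0, 1, 2, 3] (0->19, 1->10, 2->20, 3->18), giving [19, 10, 20, 18]. So prefix = [19, 10, 20, 18]. Then prefix[-1] = 18.

18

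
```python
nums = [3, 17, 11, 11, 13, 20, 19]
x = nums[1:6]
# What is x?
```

nums has length 7. The slice nums[1:6] selects indices [1, 2, 3, 4, 5] (1->17, 2->11, 3->11, 4->13, 5->20), giving [17, 11, 11, 13, 20].

[17, 11, 11, 13, 20]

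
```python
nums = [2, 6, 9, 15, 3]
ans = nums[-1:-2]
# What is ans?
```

nums has length 5. The slice nums[-1:-2] resolves to an empty index range, so the result is [].

[]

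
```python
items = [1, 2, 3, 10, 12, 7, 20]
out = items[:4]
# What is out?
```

items has length 7. The slice items[:4] selects indices [0, 1, 2, 3] (0->1, 1->2, 2->3, 3->10), giving [1, 2, 3, 10].

[1, 2, 3, 10]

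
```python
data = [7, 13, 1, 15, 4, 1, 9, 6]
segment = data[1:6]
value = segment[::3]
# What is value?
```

data has length 8. The slice data[1:6] selects indices [1, 2, 3, 4, 5] (1->13, 2->1, 3->15, 4->4, 5->1), giving [13, 1, 15, 4, 1]. So segment = [13, 1, 15, 4, 1]. segment has length 5. The slice segment[::3] selects indices [0, 3] (0->13, 3->4), giving [13, 4].

[13, 4]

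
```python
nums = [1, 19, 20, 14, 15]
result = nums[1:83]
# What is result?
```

nums has length 5. The slice nums[1:83] selects indices [1, 2, 3, 4] (1->19, 2->20, 3->14, 4->15), giving [19, 20, 14, 15].

[19, 20, 14, 15]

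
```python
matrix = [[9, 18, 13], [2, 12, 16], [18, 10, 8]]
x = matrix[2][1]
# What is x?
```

matrix[2] = [18, 10, 8]. Taking column 1 of that row yields 10.

10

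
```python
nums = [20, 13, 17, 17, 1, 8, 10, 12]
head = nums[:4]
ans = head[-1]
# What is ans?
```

nums has length 8. The slice nums[:4] selects indices [0, 1, 2, 3] (0->20, 1->13, 2->17, 3->17), giving [20, 13, 17, 17]. So head = [20, 13, 17, 17]. Then head[-1] = 17.

17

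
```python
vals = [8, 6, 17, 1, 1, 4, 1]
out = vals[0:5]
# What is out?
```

vals has length 7. The slice vals[0:5] selects indices [0, 1, 2, 3, 4] (0->8, 1->6, 2->17, 3->1, 4->1), giving [8, 6, 17, 1, 1].

[8, 6, 17, 1, 1]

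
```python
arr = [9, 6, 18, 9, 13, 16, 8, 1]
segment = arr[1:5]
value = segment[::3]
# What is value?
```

arr has length 8. The slice arr[1:5] selects indices [1, 2, 3, 4] (1->6, 2->18, 3->9, 4->13), giving [6, 18, 9, 13]. So segment = [6, 18, 9, 13]. segment has length 4. The slice segment[::3] selects indices [0, 3] (0->6, 3->13), giving [6, 13].

[6, 13]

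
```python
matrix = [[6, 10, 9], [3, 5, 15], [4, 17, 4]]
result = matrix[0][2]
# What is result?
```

matrix[0] = [6, 10, 9]. Taking column 2 of that row yields 9.

9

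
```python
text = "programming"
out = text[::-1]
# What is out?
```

text has length 11. The slice text[::-1] selects indices [10, 9, 8, 7, 6, 5, 4, 3, 2, 1, 0] (10->'g', 9->'n', 8->'i', 7->'m', 6->'m', 5->'a', 4->'r', 3->'g', 2->'o', 1->'r', 0->'p'), giving 'gnimmargorp'.

'gnimmargorp'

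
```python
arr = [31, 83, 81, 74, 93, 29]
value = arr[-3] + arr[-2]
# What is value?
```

arr has length 6. Negative index -3 maps to positive index 6 + (-3) = 3. arr[3] = 74.
arr has length 6. Negative index -2 maps to positive index 6 + (-2) = 4. arr[4] = 93.
Sum: 74 + 93 = 167.

167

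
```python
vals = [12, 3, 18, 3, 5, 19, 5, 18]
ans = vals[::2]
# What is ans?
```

vals has length 8. The slice vals[::2] selects indices [0, 2, 4, 6] (0->12, 2->18, 4->5, 6->5), giving [12, 18, 5, 5].

[12, 18, 5, 5]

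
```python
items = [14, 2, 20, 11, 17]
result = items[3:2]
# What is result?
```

items has length 5. The slice items[3:2] resolves to an empty index range, so the result is [].

[]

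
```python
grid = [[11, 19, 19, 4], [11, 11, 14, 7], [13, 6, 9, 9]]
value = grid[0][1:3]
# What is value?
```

grid[0] = [11, 19, 19, 4]. grid[0] has length 4. The slice grid[0][1:3] selects indices [1, 2] (1->19, 2->19), giving [19, 19].

[19, 19]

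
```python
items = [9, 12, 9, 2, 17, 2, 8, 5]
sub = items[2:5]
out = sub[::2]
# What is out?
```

items has length 8. The slice items[2:5] selects indices [2, 3, 4] (2->9, 3->2, 4->17), giving [9, 2, 17]. So sub = [9, 2, 17]. sub has length 3. The slice sub[::2] selects indices [0, 2] (0->9, 2->17), giving [9, 17].

[9, 17]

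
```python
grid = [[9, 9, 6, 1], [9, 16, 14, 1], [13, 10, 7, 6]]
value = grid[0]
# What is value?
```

grid has 3 rows. Row 0 is [9, 9, 6, 1].

[9, 9, 6, 1]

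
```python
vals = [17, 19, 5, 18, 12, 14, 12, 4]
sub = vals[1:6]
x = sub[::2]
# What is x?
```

vals has length 8. The slice vals[1:6] selects indices [1, 2, 3, 4, 5] (1->19, 2->5, 3->18, 4->12, 5->14), giving [19, 5, 18, 12, 14]. So sub = [19, 5, 18, 12, 14]. sub has length 5. The slice sub[::2] selects indices [0, 2, 4] (0->19, 2->18, 4->14), giving [19, 18, 14].

[19, 18, 14]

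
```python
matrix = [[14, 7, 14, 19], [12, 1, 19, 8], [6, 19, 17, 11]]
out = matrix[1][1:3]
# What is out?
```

matrix[1] = [12, 1, 19, 8]. matrix[1] has length 4. The slice matrix[1][1:3] selects indices [1, 2] (1->1, 2->19), giving [1, 19].

[1, 19]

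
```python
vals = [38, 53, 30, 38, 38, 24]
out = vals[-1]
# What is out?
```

vals has length 6. Negative index -1 maps to positive index 6 + (-1) = 5. vals[5] = 24.

24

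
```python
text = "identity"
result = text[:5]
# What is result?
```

text has length 8. The slice text[:5] selects indices [0, 1, 2, 3, 4] (0->'i', 1->'d', 2->'e', 3->'n', 4->'t'), giving 'ident'.

'ident'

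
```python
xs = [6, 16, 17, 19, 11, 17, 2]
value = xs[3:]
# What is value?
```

xs has length 7. The slice xs[3:] selects indices [3, 4, 5, 6] (3->19, 4->11, 5->17, 6->2), giving [19, 11, 17, 2].

[19, 11, 17, 2]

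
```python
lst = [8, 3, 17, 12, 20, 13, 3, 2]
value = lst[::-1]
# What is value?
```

lst has length 8. The slice lst[::-1] selects indices [7, 6, 5, 4, 3, 2, 1, 0] (7->2, 6->3, 5->13, 4->20, 3->12, 2->17, 1->3, 0->8), giving [2, 3, 13, 20, 12, 17, 3, 8].

[2, 3, 13, 20, 12, 17, 3, 8]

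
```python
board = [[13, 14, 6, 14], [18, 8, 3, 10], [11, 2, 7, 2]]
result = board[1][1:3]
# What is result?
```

board[1] = [18, 8, 3, 10]. board[1] has length 4. The slice board[1][1:3] selects indices [1, 2] (1->8, 2->3), giving [8, 3].

[8, 3]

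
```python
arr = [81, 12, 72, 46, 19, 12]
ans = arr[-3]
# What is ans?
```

arr has length 6. Negative index -3 maps to positive index 6 + (-3) = 3. arr[3] = 46.

46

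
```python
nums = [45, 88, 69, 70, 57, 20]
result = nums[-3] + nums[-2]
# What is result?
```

nums has length 6. Negative index -3 maps to positive index 6 + (-3) = 3. nums[3] = 70.
nums has length 6. Negative index -2 maps to positive index 6 + (-2) = 4. nums[4] = 57.
Sum: 70 + 57 = 127.

127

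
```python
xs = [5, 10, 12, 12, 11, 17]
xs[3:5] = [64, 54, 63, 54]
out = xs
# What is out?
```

xs starts as [5, 10, 12, 12, 11, 17] (length 6). The slice xs[3:5] covers indices [3, 4] with values [12, 11]. Replacing that slice with [64, 54, 63, 54] (different length) produces [5, 10, 12, 64, 54, 63, 54, 17].

[5, 10, 12, 64, 54, 63, 54, 17]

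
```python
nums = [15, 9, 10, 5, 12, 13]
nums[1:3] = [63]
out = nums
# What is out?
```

nums starts as [15, 9, 10, 5, 12, 13] (length 6). The slice nums[1:3] covers indices [1, 2] with values [9, 10]. Replacing that slice with [63] (different length) produces [15, 63, 5, 12, 13].

[15, 63, 5, 12, 13]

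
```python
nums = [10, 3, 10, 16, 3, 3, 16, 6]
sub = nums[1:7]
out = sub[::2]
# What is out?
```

nums has length 8. The slice nums[1:7] selects indices [1, 2, 3, 4, 5, 6] (1->3, 2->10, 3->16, 4->3, 5->3, 6->16), giving [3, 10, 16, 3, 3, 16]. So sub = [3, 10, 16, 3, 3, 16]. sub has length 6. The slice sub[::2] selects indices [0, 2, 4] (0->3, 2->16, 4->3), giving [3, 16, 3].

[3, 16, 3]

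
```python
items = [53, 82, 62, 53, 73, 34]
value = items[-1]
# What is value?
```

items has length 6. Negative index -1 maps to positive index 6 + (-1) = 5. items[5] = 34.

34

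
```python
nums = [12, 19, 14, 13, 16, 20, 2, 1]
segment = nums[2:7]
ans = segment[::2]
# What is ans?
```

nums has length 8. The slice nums[2:7] selects indices [2, 3, 4, 5, 6] (2->14, 3->13, 4->16, 5->20, 6->2), giving [14, 13, 16, 20, 2]. So segment = [14, 13, 16, 20, 2]. segment has length 5. The slice segment[::2] selects indices [0, 2, 4] (0->14, 2->16, 4->2), giving [14, 16, 2].

[14, 16, 2]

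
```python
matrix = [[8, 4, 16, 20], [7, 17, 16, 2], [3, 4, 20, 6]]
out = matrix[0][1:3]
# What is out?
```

matrix[0] = [8, 4, 16, 20]. matrix[0] has length 4. The slice matrix[0][1:3] selects indices [1, 2] (1->4, 2->16), giving [4, 16].

[4, 16]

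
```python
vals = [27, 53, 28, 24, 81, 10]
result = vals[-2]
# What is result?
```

vals has length 6. Negative index -2 maps to positive index 6 + (-2) = 4. vals[4] = 81.

81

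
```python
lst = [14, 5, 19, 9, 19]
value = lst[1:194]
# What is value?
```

lst has length 5. The slice lst[1:194] selects indices [1, 2, 3, 4] (1->5, 2->19, 3->9, 4->19), giving [5, 19, 9, 19].

[5, 19, 9, 19]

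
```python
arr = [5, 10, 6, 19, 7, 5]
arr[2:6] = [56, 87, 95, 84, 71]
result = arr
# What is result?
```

arr starts as [5, 10, 6, 19, 7, 5] (length 6). The slice arr[2:6] covers indices [2, 3, 4, 5] with values [6, 19, 7, 5]. Replacing that slice with [56, 87, 95, 84, 71] (different length) produces [5, 10, 56, 87, 95, 84, 71].

[5, 10, 56, 87, 95, 84, 71]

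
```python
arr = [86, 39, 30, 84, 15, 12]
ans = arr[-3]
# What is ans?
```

arr has length 6. Negative index -3 maps to positive index 6 + (-3) = 3. arr[3] = 84.

84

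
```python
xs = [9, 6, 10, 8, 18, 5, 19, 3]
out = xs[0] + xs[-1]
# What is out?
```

xs has length 8. xs[0] = 9.
xs has length 8. Negative index -1 maps to positive index 8 + (-1) = 7. xs[7] = 3.
Sum: 9 + 3 = 12.

12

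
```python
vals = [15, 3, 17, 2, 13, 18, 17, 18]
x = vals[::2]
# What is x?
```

vals has length 8. The slice vals[::2] selects indices [0, 2, 4, 6] (0->15, 2->17, 4->13, 6->17), giving [15, 17, 13, 17].

[15, 17, 13, 17]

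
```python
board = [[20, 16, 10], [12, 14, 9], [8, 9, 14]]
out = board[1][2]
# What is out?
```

board[1] = [12, 14, 9]. Taking column 2 of that row yields 9.

9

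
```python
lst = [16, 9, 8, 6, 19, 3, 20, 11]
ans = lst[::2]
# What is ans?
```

lst has length 8. The slice lst[::2] selects indices [0, 2, 4, 6] (0->16, 2->8, 4->19, 6->20), giving [16, 8, 19, 20].

[16, 8, 19, 20]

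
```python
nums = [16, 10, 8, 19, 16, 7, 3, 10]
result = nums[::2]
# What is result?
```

nums has length 8. The slice nums[::2] selects indices [0, 2, 4, 6] (0->16, 2->8, 4->16, 6->3), giving [16, 8, 16, 3].

[16, 8, 16, 3]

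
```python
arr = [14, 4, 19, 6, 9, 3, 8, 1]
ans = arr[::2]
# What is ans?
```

arr has length 8. The slice arr[::2] selects indices [0, 2, 4, 6] (0->14, 2->19, 4->9, 6->8), giving [14, 19, 9, 8].

[14, 19, 9, 8]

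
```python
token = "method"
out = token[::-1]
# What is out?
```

token has length 6. The slice token[::-1] selects indices [5, 4, 3, 2, 1, 0] (5->'d', 4->'o', 3->'h', 2->'t', 1->'e', 0->'m'), giving 'dohtem'.

'dohtem'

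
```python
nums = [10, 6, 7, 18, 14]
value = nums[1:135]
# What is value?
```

nums has length 5. The slice nums[1:135] selects indices [1, 2, 3, 4] (1->6, 2->7, 3->18, 4->14), giving [6, 7, 18, 14].

[6, 7, 18, 14]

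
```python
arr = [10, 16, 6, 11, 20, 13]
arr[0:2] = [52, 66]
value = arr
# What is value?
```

arr starts as [10, 16, 6, 11, 20, 13] (length 6). The slice arr[0:2] covers indices [0, 1] with values [10, 16]. Replacing that slice with [52, 66] (same length) produces [52, 66, 6, 11, 20, 13].

[52, 66, 6, 11, 20, 13]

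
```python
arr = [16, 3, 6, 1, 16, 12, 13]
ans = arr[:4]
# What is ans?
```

arr has length 7. The slice arr[:4] selects indices [0, 1, 2, 3] (0->16, 1->3, 2->6, 3->1), giving [16, 3, 6, 1].

[16, 3, 6, 1]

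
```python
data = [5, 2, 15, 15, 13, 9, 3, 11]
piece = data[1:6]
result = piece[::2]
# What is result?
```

data has length 8. The slice data[1:6] selects indices [1, 2, 3, 4, 5] (1->2, 2->15, 3->15, 4->13, 5->9), giving [2, 15, 15, 13, 9]. So piece = [2, 15, 15, 13, 9]. piece has length 5. The slice piece[::2] selects indices [0, 2, 4] (0->2, 2->15, 4->9), giving [2, 15, 9].

[2, 15, 9]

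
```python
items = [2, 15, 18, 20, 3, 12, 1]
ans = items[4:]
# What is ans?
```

items has length 7. The slice items[4:] selects indices [4, 5, 6] (4->3, 5->12, 6->1), giving [3, 12, 1].

[3, 12, 1]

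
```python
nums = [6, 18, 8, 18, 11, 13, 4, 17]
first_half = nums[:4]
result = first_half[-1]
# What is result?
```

nums has length 8. The slice nums[:4] selects indices [0, 1, 2, 3] (0->6, 1->18, 2->8, 3->18), giving [6, 18, 8, 18]. So first_half = [6, 18, 8, 18]. Then first_half[-1] = 18.

18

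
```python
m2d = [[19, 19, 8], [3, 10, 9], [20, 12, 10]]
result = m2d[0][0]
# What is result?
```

m2d[0] = [19, 19, 8]. Taking column 0 of that row yields 19.

19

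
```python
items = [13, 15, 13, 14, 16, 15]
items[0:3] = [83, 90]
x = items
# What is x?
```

items starts as [13, 15, 13, 14, 16, 15] (length 6). The slice items[0:3] covers indices [0, 1, 2] with values [13, 15, 13]. Replacing that slice with [83, 90] (different length) produces [83, 90, 14, 16, 15].

[83, 90, 14, 16, 15]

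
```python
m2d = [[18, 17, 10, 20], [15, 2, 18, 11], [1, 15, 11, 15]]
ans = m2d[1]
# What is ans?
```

m2d has 3 rows. Row 1 is [15, 2, 18, 11].

[15, 2, 18, 11]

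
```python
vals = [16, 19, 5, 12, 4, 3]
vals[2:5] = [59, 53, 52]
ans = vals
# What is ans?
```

vals starts as [16, 19, 5, 12, 4, 3] (length 6). The slice vals[2:5] covers indices [2, 3, 4] with values [5, 12, 4]. Replacing that slice with [59, 53, 52] (same length) produces [16, 19, 59, 53, 52, 3].

[16, 19, 59, 53, 52, 3]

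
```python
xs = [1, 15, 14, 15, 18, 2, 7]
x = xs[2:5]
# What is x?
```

xs has length 7. The slice xs[2:5] selects indices [2, 3, 4] (2->14, 3->15, 4->18), giving [14, 15, 18].

[14, 15, 18]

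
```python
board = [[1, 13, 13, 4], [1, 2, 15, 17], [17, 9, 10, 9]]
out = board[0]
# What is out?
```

board has 3 rows. Row 0 is [1, 13, 13, 4].

[1, 13, 13, 4]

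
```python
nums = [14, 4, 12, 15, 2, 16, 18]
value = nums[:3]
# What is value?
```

nums has length 7. The slice nums[:3] selects indices [0, 1, 2] (0->14, 1->4, 2->12), giving [14, 4, 12].

[14, 4, 12]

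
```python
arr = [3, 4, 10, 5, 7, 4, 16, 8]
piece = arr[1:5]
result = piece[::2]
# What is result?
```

arr has length 8. The slice arr[1:5] selects indices [1, 2, 3, 4] (1->4, 2->10, 3->5, 4->7), giving [4, 10, 5, 7]. So piece = [4, 10, 5, 7]. piece has length 4. The slice piece[::2] selects indices [0, 2] (0->4, 2->5), giving [4, 5].

[4, 5]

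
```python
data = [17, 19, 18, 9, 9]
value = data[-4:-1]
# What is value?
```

data has length 5. The slice data[-4:-1] selects indices [1, 2, 3] (1->19, 2->18, 3->9), giving [19, 18, 9].

[19, 18, 9]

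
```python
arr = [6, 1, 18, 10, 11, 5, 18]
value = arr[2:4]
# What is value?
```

arr has length 7. The slice arr[2:4] selects indices [2, 3] (2->18, 3->10), giving [18, 10].

[18, 10]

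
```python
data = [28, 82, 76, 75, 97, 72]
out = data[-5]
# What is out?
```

data has length 6. Negative index -5 maps to positive index 6 + (-5) = 1. data[1] = 82.

82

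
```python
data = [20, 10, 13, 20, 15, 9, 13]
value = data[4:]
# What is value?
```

data has length 7. The slice data[4:] selects indices [4, 5, 6] (4->15, 5->9, 6->13), giving [15, 9, 13].

[15, 9, 13]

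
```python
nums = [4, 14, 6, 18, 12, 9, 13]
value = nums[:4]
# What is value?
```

nums has length 7. The slice nums[:4] selects indices [0, 1, 2, 3] (0->4, 1->14, 2->6, 3->18), giving [4, 14, 6, 18].

[4, 14, 6, 18]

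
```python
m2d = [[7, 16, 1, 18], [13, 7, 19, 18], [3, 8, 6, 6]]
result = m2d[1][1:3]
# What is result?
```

m2d[1] = [13, 7, 19, 18]. m2d[1] has length 4. The slice m2d[1][1:3] selects indices [1, 2] (1->7, 2->19), giving [7, 19].

[7, 19]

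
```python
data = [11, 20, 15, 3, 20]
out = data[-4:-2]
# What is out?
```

data has length 5. The slice data[-4:-2] selects indices [1, 2] (1->20, 2->15), giving [20, 15].

[20, 15]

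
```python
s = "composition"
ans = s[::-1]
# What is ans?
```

s has length 11. The slice s[::-1] selects indices [10, 9, 8, 7, 6, 5, 4, 3, 2, 1, 0] (10->'n', 9->'o', 8->'i', 7->'t', 6->'i', 5->'s', 4->'o', 3->'p', 2->'m', 1->'o', 0->'c'), giving 'noitisopmoc'.

'noitisopmoc'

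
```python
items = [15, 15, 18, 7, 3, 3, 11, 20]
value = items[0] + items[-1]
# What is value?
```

items has length 8. items[0] = 15.
items has length 8. Negative index -1 maps to positive index 8 + (-1) = 7. items[7] = 20.
Sum: 15 + 20 = 35.

35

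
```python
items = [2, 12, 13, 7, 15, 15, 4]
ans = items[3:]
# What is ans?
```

items has length 7. The slice items[3:] selects indices [3, 4, 5, 6] (3->7, 4->15, 5->15, 6->4), giving [7, 15, 15, 4].

[7, 15, 15, 4]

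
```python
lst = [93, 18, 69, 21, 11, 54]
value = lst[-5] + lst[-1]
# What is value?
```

lst has length 6. Negative index -5 maps to positive index 6 + (-5) = 1. lst[1] = 18.
lst has length 6. Negative index -1 maps to positive index 6 + (-1) = 5. lst[5] = 54.
Sum: 18 + 54 = 72.

72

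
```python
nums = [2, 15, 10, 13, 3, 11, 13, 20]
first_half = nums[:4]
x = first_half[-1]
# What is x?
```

nums has length 8. The slice nums[:4] selects indices [0, 1, 2, 3] (0->2, 1->15, 2->10, 3->13), giving [2, 15, 10, 13]. So first_half = [2, 15, 10, 13]. Then first_half[-1] = 13.

13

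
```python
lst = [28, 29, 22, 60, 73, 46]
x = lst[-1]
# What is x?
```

lst has length 6. Negative index -1 maps to positive index 6 + (-1) = 5. lst[5] = 46.

46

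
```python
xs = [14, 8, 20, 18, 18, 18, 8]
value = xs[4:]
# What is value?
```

xs has length 7. The slice xs[4:] selects indices [4, 5, 6] (4->18, 5->18, 6->8), giving [18, 18, 8].

[18, 18, 8]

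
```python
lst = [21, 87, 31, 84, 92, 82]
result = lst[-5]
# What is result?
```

lst has length 6. Negative index -5 maps to positive index 6 + (-5) = 1. lst[1] = 87.

87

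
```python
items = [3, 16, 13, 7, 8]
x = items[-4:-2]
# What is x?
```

items has length 5. The slice items[-4:-2] selects indices [1, 2] (1->16, 2->13), giving [16, 13].

[16, 13]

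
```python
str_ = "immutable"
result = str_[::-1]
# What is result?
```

str_ has length 9. The slice str_[::-1] selects indices [8, 7, 6, 5, 4, 3, 2, 1, 0] (8->'e', 7->'l', 6->'b', 5->'a', 4->'t', 3->'u', 2->'m', 1->'m', 0->'i'), giving 'elbatummi'.

'elbatummi'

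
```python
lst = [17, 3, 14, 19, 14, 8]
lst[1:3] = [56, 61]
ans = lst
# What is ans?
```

lst starts as [17, 3, 14, 19, 14, 8] (length 6). The slice lst[1:3] covers indices [1, 2] with values [3, 14]. Replacing that slice with [56, 61] (same length) produces [17, 56, 61, 19, 14, 8].

[17, 56, 61, 19, 14, 8]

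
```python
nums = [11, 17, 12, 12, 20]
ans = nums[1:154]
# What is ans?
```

nums has length 5. The slice nums[1:154] selects indices [1, 2, 3, 4] (1->17, 2->12, 3->12, 4->20), giving [17, 12, 12, 20].

[17, 12, 12, 20]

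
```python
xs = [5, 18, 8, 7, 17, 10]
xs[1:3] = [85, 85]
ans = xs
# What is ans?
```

xs starts as [5, 18, 8, 7, 17, 10] (length 6). The slice xs[1:3] covers indices [1, 2] with values [18, 8]. Replacing that slice with [85, 85] (same length) produces [5, 85, 85, 7, 17, 10].

[5, 85, 85, 7, 17, 10]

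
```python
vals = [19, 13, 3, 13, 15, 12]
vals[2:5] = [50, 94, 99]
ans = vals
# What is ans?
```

vals starts as [19, 13, 3, 13, 15, 12] (length 6). The slice vals[2:5] covers indices [2, 3, 4] with values [3, 13, 15]. Replacing that slice with [50, 94, 99] (same length) produces [19, 13, 50, 94, 99, 12].

[19, 13, 50, 94, 99, 12]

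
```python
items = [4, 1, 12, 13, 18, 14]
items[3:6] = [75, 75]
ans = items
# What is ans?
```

items starts as [4, 1, 12, 13, 18, 14] (length 6). The slice items[3:6] covers indices [3, 4, 5] with values [13, 18, 14]. Replacing that slice with [75, 75] (different length) produces [4, 1, 12, 75, 75].

[4, 1, 12, 75, 75]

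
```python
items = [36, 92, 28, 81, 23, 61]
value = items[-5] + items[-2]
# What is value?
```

items has length 6. Negative index -5 maps to positive index 6 + (-5) = 1. items[1] = 92.
items has length 6. Negative index -2 maps to positive index 6 + (-2) = 4. items[4] = 23.
Sum: 92 + 23 = 115.

115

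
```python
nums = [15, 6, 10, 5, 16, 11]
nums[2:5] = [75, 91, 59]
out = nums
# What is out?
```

nums starts as [15, 6, 10, 5, 16, 11] (length 6). The slice nums[2:5] covers indices [2, 3, 4] with values [10, 5, 16]. Replacing that slice with [75, 91, 59] (same length) produces [15, 6, 75, 91, 59, 11].

[15, 6, 75, 91, 59, 11]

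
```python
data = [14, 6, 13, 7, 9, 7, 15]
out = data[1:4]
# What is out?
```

data has length 7. The slice data[1:4] selects indices [1, 2, 3] (1->6, 2->13, 3->7), giving [6, 13, 7].

[6, 13, 7]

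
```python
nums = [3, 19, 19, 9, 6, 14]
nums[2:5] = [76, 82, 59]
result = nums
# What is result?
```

nums starts as [3, 19, 19, 9, 6, 14] (length 6). The slice nums[2:5] covers indices [2, 3, 4] with values [19, 9, 6]. Replacing that slice with [76, 82, 59] (same length) produces [3, 19, 76, 82, 59, 14].

[3, 19, 76, 82, 59, 14]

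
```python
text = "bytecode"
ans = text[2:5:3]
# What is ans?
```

text has length 8. The slice text[2:5:3] selects indices [2] (2->'t'), giving 't'.

't'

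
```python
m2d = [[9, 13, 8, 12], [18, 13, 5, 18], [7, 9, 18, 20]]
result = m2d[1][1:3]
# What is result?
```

m2d[1] = [18, 13, 5, 18]. m2d[1] has length 4. The slice m2d[1][1:3] selects indices [1, 2] (1->13, 2->5), giving [13, 5].

[13, 5]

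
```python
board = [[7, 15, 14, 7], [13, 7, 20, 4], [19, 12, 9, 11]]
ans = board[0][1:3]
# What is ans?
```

board[0] = [7, 15, 14, 7]. board[0] has length 4. The slice board[0][1:3] selects indices [1, 2] (1->15, 2->14), giving [15, 14].

[15, 14]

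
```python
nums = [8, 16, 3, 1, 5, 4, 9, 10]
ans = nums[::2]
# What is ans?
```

nums has length 8. The slice nums[::2] selects indices [0, 2, 4, 6] (0->8, 2->3, 4->5, 6->9), giving [8, 3, 5, 9].

[8, 3, 5, 9]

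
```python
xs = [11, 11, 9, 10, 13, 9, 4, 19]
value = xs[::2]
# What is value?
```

xs has length 8. The slice xs[::2] selects indices [0, 2, 4, 6] (0->11, 2->9, 4->13, 6->4), giving [11, 9, 13, 4].

[11, 9, 13, 4]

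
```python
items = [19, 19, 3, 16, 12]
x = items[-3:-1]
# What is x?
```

items has length 5. The slice items[-3:-1] selects indices [2, 3] (2->3, 3->16), giving [3, 16].

[3, 16]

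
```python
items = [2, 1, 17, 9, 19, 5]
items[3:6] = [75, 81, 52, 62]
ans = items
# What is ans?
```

items starts as [2, 1, 17, 9, 19, 5] (length 6). The slice items[3:6] covers indices [3, 4, 5] with values [9, 19, 5]. Replacing that slice with [75, 81, 52, 62] (different length) produces [2, 1, 17, 75, 81, 52, 62].

[2, 1, 17, 75, 81, 52, 62]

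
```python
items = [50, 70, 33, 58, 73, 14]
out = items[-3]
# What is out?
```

items has length 6. Negative index -3 maps to positive index 6 + (-3) = 3. items[3] = 58.

58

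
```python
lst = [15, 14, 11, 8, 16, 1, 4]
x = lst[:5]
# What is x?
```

lst has length 7. The slice lst[:5] selects indices [0, 1, 2, 3, 4] (0->15, 1->14, 2->11, 3->8, 4->16), giving [15, 14, 11, 8, 16].

[15, 14, 11, 8, 16]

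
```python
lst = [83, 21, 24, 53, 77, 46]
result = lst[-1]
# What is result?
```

lst has length 6. Negative index -1 maps to positive index 6 + (-1) = 5. lst[5] = 46.

46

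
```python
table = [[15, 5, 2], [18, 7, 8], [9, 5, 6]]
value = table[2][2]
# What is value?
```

table[2] = [9, 5, 6]. Taking column 2 of that row yields 6.

6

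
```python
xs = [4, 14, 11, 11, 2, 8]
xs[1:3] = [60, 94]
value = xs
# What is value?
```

xs starts as [4, 14, 11, 11, 2, 8] (length 6). The slice xs[1:3] covers indices [1, 2] with values [14, 11]. Replacing that slice with [60, 94] (same length) produces [4, 60, 94, 11, 2, 8].

[4, 60, 94, 11, 2, 8]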